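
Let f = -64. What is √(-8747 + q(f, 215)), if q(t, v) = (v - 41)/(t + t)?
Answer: I*√559895/8 ≈ 93.533*I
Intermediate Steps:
q(t, v) = (-41 + v)/(2*t) (q(t, v) = (-41 + v)/((2*t)) = (-41 + v)*(1/(2*t)) = (-41 + v)/(2*t))
√(-8747 + q(f, 215)) = √(-8747 + (½)*(-41 + 215)/(-64)) = √(-8747 + (½)*(-1/64)*174) = √(-8747 - 87/64) = √(-559895/64) = I*√559895/8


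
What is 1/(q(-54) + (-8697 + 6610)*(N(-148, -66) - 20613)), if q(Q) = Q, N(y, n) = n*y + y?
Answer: 1/22942337 ≈ 4.3588e-8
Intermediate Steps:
N(y, n) = y + n*y
1/(q(-54) + (-8697 + 6610)*(N(-148, -66) - 20613)) = 1/(-54 + (-8697 + 6610)*(-148*(1 - 66) - 20613)) = 1/(-54 - 2087*(-148*(-65) - 20613)) = 1/(-54 - 2087*(9620 - 20613)) = 1/(-54 - 2087*(-10993)) = 1/(-54 + 22942391) = 1/22942337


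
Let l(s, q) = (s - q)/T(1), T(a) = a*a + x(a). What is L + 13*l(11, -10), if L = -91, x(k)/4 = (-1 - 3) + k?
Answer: -1274/11 ≈ -115.82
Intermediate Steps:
x(k) = -16 + 4*k (x(k) = 4*((-1 - 3) + k) = 4*(-4 + k) = -16 + 4*k)
T(a) = -16 + a**2 + 4*a (T(a) = a*a + (-16 + 4*a) = a**2 + (-16 + 4*a) = -16 + a**2 + 4*a)
l(s, q) = -s/11 + q/11 (l(s, q) = (s - q)/(-16 + 1**2 + 4*1) = (s - q)/(-16 + 1 + 4) = (s - q)/(-11) = (s - q)*(-1/11) = -s/11 + q/11)
L + 13*l(11, -10) = -91 + 13*(-1/11*11 + (1/11)*(-10)) = -91 + 13*(-1 - 10/11) = -91 + 13*(-21/11) = -91 - 273/11 = -1274/11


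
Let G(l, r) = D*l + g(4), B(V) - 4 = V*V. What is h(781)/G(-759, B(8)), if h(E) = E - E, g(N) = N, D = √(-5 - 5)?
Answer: 0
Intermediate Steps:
D = I*√10 (D = √(-10) = I*√10 ≈ 3.1623*I)
B(V) = 4 + V² (B(V) = 4 + V*V = 4 + V²)
G(l, r) = 4 + I*l*√10 (G(l, r) = (I*√10)*l + 4 = I*l*√10 + 4 = 4 + I*l*√10)
h(E) = 0
h(781)/G(-759, B(8)) = 0/(4 + I*(-759)*√10) = 0/(4 - 759*I*√10) = 0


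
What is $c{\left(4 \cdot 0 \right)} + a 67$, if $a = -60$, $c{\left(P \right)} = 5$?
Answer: $-4015$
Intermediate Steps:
$c{\left(4 \cdot 0 \right)} + a 67 = 5 - 4020 = -4015$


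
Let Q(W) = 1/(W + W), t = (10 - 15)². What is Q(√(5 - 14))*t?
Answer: -25*I/6 ≈ -4.1667*I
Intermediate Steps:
t = 25 (t = (-5)² = 25)
Q(W) = 1/(2*W)
Q(√(5 - 14))*t = (1/(2*(√(5 - 14))))*25 = (1/(2*(√(-9))))*25 = (1/(2*((3*I))))*25 = ((-I/3)/2)*25 = -I/6*25 = -25*I/6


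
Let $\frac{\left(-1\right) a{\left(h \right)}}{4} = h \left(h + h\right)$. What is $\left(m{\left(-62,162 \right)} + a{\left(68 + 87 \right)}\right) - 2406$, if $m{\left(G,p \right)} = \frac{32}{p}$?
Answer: $- \frac{15763070}{81} \approx -1.9461 \cdot 10^{5}$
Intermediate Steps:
$a{\left(h \right)} = - 8 h^{2}$ ($a{\left(h \right)} = - 4 h \left(h + h\right) = - 4 h 2 h = - 4 \cdot 2 h^{2} = - 8 h^{2}$)
$\left(m{\left(-62,162 \right)} + a{\left(68 + 87 \right)}\right) - 2406 = \left(\frac{32}{162} - 8 \left(68 + 87\right)^{2}\right) - 2406 = \left(32 \cdot \frac{1}{162} - 8 \cdot 155^{2}\right) - 2406 = \left(\frac{16}{81} - 192200\right) - 2406 = - \frac{15568184}{81} - 2406 = - \frac{15763070}{81}$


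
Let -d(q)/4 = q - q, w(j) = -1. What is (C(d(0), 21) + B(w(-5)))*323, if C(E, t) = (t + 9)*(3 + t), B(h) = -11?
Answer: 229007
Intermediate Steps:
d(q) = 0 (d(q) = -4*(q - q) = -4*0 = 0)
C(E, t) = (3 + t)*(9 + t) (C(E, t) = (9 + t)*(3 + t) = (3 + t)*(9 + t))
(C(d(0), 21) + B(w(-5)))*323 = ((27 + 21**2 + 12*21) - 11)*323 = ((27 + 441 + 252) - 11)*323 = (720 - 11)*323 = 709*323 = 229007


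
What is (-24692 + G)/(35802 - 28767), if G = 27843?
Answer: 3151/7035 ≈ 0.44790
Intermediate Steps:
(-24692 + G)/(35802 - 28767) = (-24692 + 27843)/(35802 - 28767) = 3151/7035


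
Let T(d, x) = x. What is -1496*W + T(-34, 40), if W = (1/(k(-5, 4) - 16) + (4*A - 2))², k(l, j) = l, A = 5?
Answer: -212607344/441 ≈ -4.8210e+5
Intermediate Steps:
W = 142129/441 (W = (1/(-5 - 16) + (4*5 - 2))² = (1/(-21) + (20 - 2))² = (-1/21 + 18)² = (377/21)² = 142129/441 ≈ 322.29)
-1496*W + T(-34, 40) = -1496*142129/441 + 40 = -212624984/441 + 40 = -212607344/441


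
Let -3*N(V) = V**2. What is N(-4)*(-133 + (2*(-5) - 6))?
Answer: 2384/3 ≈ 794.67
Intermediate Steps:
N(V) = -V**2/3
N(-4)*(-133 + (2*(-5) - 6)) = (-1/3*(-4)**2)*(-133 + (2*(-5) - 6)) = (-1/3*16)*(-133 + (-10 - 6)) = -16*(-133 - 16)/3 = -16/3*(-149) = 2384/3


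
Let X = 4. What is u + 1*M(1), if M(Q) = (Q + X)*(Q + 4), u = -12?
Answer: 13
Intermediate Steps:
M(Q) = (4 + Q)² (M(Q) = (Q + 4)*(Q + 4) = (4 + Q)*(4 + Q) = (4 + Q)²)
u + 1*M(1) = -12 + 1*(16 + 1² + 8*1) = -12 + 1*(16 + 1 + 8) = -12 + 1*25 = -12 + 25 = 13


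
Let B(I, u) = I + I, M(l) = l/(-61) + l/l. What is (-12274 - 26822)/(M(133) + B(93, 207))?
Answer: -397476/1879 ≈ -211.54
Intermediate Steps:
M(l) = 1 - l/61 (M(l) = l*(-1/61) + 1 = -l/61 + 1 = 1 - l/61)
B(I, u) = 2*I
(-12274 - 26822)/(M(133) + B(93, 207)) = (-12274 - 26822)/((1 - 1/61*133) + 2*93) = -39096/((1 - 133/61) + 186) = -39096/(-72/61 + 186) = -39096/11274/61 = -39096*61/11274 = -397476/1879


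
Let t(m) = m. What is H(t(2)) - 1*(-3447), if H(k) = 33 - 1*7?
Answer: 3473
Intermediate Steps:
H(k) = 26 (H(k) = 33 - 7 = 26)
H(t(2)) - 1*(-3447) = 26 - 1*(-3447) = 26 + 3447 = 3473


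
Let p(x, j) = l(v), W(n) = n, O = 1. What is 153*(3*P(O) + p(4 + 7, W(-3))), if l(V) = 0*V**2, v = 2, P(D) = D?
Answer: 459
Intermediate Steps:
l(V) = 0
p(x, j) = 0
153*(3*P(O) + p(4 + 7, W(-3))) = 153*(3*1 + 0) = 153*(3 + 0) = 153*3 = 459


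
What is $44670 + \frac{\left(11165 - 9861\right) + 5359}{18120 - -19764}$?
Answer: $\frac{564094981}{12628} \approx 44670.0$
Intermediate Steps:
$44670 + \frac{\left(11165 - 9861\right) + 5359}{18120 - -19764} = 44670 + \frac{\left(11165 - 9861\right) + 5359}{18120 + 19764} = 44670 + \frac{1304 + 5359}{37884} = 44670 + 6663 \cdot \frac{1}{37884} = 44670 + \frac{2221}{12628} = \frac{564094981}{12628}$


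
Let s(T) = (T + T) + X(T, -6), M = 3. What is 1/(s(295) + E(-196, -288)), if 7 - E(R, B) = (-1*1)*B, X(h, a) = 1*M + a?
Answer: 1/306 ≈ 0.0032680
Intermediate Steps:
X(h, a) = 3 + a (X(h, a) = 1*3 + a = 3 + a)
E(R, B) = 7 + B (E(R, B) = 7 - (-1*1)*B = 7 - (-1)*B = 7 + B)
s(T) = -3 + 2*T (s(T) = (T + T) + (3 - 6) = 2*T - 3 = -3 + 2*T)
1/(s(295) + E(-196, -288)) = 1/((-3 + 2*295) + (7 - 288)) = 1/((-3 + 590) - 281) = 1/(587 - 281) = 1/306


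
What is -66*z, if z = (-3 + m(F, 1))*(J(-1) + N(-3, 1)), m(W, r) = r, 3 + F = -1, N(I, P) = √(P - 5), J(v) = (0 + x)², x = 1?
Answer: 132 + 264*I ≈ 132.0 + 264.0*I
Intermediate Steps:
J(v) = 1 (J(v) = (0 + 1)² = 1² = 1)
N(I, P) = √(-5 + P)
F = -4 (F = -3 - 1 = -4)
z = -2 - 4*I (z = (-3 + 1)*(1 + √(-5 + 1)) = -2*(1 + √(-4)) = -2*(1 + 2*I) = -2 - 4*I ≈ -2.0 - 4.0*I)
-66*z = -66*(-2 - 4*I) = 132 + 264*I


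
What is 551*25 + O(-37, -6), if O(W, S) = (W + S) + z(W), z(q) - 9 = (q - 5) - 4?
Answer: 13695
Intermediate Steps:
z(q) = q (z(q) = 9 + ((q - 5) - 4) = 9 + ((-5 + q) - 4) = 9 + (-9 + q) = q)
O(W, S) = S + 2*W (O(W, S) = (W + S) + W = (S + W) + W = S + 2*W)
551*25 + O(-37, -6) = 551*25 + (-6 + 2*(-37)) = 13775 + (-6 - 74) = 13775 - 80 = 13695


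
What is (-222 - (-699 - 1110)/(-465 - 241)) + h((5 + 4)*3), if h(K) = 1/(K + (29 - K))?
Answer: -4596983/20474 ≈ -224.53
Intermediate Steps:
h(K) = 1/29
(-222 - (-699 - 1110)/(-465 - 241)) + h((5 + 4)*3) = (-222 - (-699 - 1110)/(-465 - 241)) + 1/29 = (-222 - (-1809)/(-706)) + 1/29 = (-222 - (-1809)*(-1)/706) + 1/29 = (-222 - 1*1809/706) + 1/29 = (-222 - 1809/706) + 1/29 = -158541/706 + 1/29 = -4596983/20474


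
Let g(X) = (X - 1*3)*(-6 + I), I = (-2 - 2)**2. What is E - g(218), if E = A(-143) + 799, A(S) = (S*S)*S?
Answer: -2925558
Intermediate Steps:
A(S) = S**3 (A(S) = S**2*S = S**3)
I = 16 (I = (-4)**2 = 16)
E = -2923408 (E = (-143)**3 + 799 = -2924207 + 799 = -2923408)
g(X) = -30 + 10*X (g(X) = (X - 1*3)*(-6 + 16) = (X - 3)*10 = (-3 + X)*10 = -30 + 10*X)
E - g(218) = -2923408 - (-30 + 10*218) = -2923408 - (-30 + 2180) = -2923408 - 1*2150 = -2923408 - 2150 = -2925558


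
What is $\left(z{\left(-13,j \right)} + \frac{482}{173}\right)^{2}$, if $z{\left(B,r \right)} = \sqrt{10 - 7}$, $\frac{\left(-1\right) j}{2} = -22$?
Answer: $\frac{322111}{29929} + \frac{964 \sqrt{3}}{173} \approx 20.414$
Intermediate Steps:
$j = 44$ ($j = \left(-2\right) \left(-22\right) = 44$)
$z{\left(B,r \right)} = \sqrt{3}$
$\left(z{\left(-13,j \right)} + \frac{482}{173}\right)^{2} = \left(\sqrt{3} + \frac{482}{173}\right)^{2} = \left(\frac{482}{173} + \sqrt{3}\right)^{2}$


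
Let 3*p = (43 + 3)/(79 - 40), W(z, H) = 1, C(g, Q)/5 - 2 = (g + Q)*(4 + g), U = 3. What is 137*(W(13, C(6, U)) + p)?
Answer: 22331/117 ≈ 190.86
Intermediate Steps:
C(g, Q) = 10 + 5*(4 + g)*(Q + g) (C(g, Q) = 10 + 5*((g + Q)*(4 + g)) = 10 + 5*((Q + g)*(4 + g)) = 10 + 5*((4 + g)*(Q + g)) = 10 + 5*(4 + g)*(Q + g))
p = 46/117 (p = ((43 + 3)/(79 - 40))/3 = (46/39)/3 = (46*(1/39))/3 = (1/3)*(46/39) = 46/117 ≈ 0.39316)
137*(W(13, C(6, U)) + p) = 137*(1 + 46/117) = 137*(163/117) = 22331/117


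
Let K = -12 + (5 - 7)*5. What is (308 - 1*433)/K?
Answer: 125/22 ≈ 5.6818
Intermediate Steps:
K = -22 (K = -12 - 2*5 = -12 - 10 = -22)
(308 - 1*433)/K = (308 - 1*433)/(-22) = (308 - 433)*(-1/22) = -125*(-1/22) = 125/22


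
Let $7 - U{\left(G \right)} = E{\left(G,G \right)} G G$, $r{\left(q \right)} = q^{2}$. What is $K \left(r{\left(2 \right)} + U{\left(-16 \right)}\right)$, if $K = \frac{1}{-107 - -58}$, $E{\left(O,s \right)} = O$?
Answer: $- \frac{4107}{49} \approx -83.816$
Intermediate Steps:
$U{\left(G \right)} = 7 - G^{3}$ ($U{\left(G \right)} = 7 - G G G = 7 - G^{2} G = 7 - G^{3}$)
$K = - \frac{1}{49}$ ($K = \frac{1}{-107 + 58} = \frac{1}{-49} = - \frac{1}{49} \approx -0.020408$)
$K \left(r{\left(2 \right)} + U{\left(-16 \right)}\right) = - \frac{2^{2} + \left(7 - \left(-16\right)^{3}\right)}{49} = - \frac{4 + \left(7 - -4096\right)}{49} = - \frac{4 + \left(7 + 4096\right)}{49} = - \frac{4 + 4103}{49} = \left(- \frac{1}{49}\right) 4107 = - \frac{4107}{49}$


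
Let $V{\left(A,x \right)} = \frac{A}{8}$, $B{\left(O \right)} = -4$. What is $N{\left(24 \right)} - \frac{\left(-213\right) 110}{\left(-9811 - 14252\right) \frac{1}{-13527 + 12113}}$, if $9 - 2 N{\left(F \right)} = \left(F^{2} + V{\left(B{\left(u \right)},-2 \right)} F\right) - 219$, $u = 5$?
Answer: $\frac{9695812}{8021} \approx 1208.8$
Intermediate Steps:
$V{\left(A,x \right)} = \frac{A}{8}$ ($V{\left(A,x \right)} = A \frac{1}{8} = \frac{A}{8}$)
$N{\left(F \right)} = 114 - \frac{F^{2}}{2} + \frac{F}{4}$ ($N{\left(F \right)} = \frac{9}{2} - \frac{\left(F^{2} + \frac{1}{8} \left(-4\right) F\right) - 219}{2} = \frac{9}{2} - \frac{\left(F^{2} - \frac{F}{2}\right) - 219}{2} = \frac{9}{2} - \frac{-219 + F^{2} - \frac{F}{2}}{2} = \frac{9}{2} + \left(\frac{219}{2} - \frac{F^{2}}{2} + \frac{F}{4}\right) = 114 - \frac{F^{2}}{2} + \frac{F}{4}$)
$N{\left(24 \right)} - \frac{\left(-213\right) 110}{\left(-9811 - 14252\right) \frac{1}{-13527 + 12113}} = \left(114 - \frac{24^{2}}{2} + \frac{1}{4} \cdot 24\right) - \frac{\left(-213\right) 110}{\left(-9811 - 14252\right) \frac{1}{-13527 + 12113}} = \left(114 - 288 + 6\right) - - \frac{23430}{\left(-24063\right) \frac{1}{-1414}} = \left(114 - 288 + 6\right) - - \frac{23430}{\left(-24063\right) \left(- \frac{1}{1414}\right)} = -168 - - \frac{23430}{\frac{24063}{1414}} = -168 - \left(-23430\right) \frac{1414}{24063} = -168 - - \frac{11043340}{8021} = -168 + \frac{11043340}{8021} = \frac{9695812}{8021}$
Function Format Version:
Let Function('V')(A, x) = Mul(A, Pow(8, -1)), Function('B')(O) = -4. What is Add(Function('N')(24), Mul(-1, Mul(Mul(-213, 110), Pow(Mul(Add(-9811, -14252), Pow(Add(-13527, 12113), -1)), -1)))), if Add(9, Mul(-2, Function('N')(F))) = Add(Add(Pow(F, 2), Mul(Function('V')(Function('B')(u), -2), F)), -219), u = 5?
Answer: Rational(9695812, 8021) ≈ 1208.8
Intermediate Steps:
Function('V')(A, x) = Mul(Rational(1, 8), A) (Function('V')(A, x) = Mul(A, Rational(1, 8)) = Mul(Rational(1, 8), A))
Function('N')(F) = Add(114, Mul(Rational(-1, 2), Pow(F, 2)), Mul(Rational(1, 4), F)) (Function('N')(F) = Add(Rational(9, 2), Mul(Rational(-1, 2), Add(Add(Pow(F, 2), Mul(Mul(Rational(1, 8), -4), F)), -219))) = Add(Rational(9, 2), Mul(Rational(-1, 2), Add(Add(Pow(F, 2), Mul(Rational(-1, 2), F)), -219))) = Add(Rational(9, 2), Mul(Rational(-1, 2), Add(-219, Pow(F, 2), Mul(Rational(-1, 2), F)))) = Add(Rational(9, 2), Add(Rational(219, 2), Mul(Rational(-1, 2), Pow(F, 2)), Mul(Rational(1, 4), F))) = Add(114, Mul(Rational(-1, 2), Pow(F, 2)), Mul(Rational(1, 4), F)))
Add(Function('N')(24), Mul(-1, Mul(Mul(-213, 110), Pow(Mul(Add(-9811, -14252), Pow(Add(-13527, 12113), -1)), -1)))) = Add(Add(114, Mul(Rational(-1, 2), Pow(24, 2)), Mul(Rational(1, 4), 24)), Mul(-1, Mul(Mul(-213, 110), Pow(Mul(Add(-9811, -14252), Pow(Add(-13527, 12113), -1)), -1)))) = Add(Add(114, Mul(Rational(-1, 2), 576), 6), Mul(-1, Mul(-23430, Pow(Mul(-24063, Pow(-1414, -1)), -1)))) = Add(Add(114, -288, 6), Mul(-1, Mul(-23430, Pow(Mul(-24063, Rational(-1, 1414)), -1)))) = Add(-168, Mul(-1, Mul(-23430, Pow(Rational(24063, 1414), -1)))) = Add(-168, Mul(-1, Mul(-23430, Rational(1414, 24063)))) = Add(-168, Mul(-1, Rational(-11043340, 8021))) = Add(-168, Rational(11043340, 8021)) = Rational(9695812, 8021)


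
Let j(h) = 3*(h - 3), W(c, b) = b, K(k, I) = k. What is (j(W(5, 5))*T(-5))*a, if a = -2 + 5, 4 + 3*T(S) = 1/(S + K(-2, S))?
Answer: -174/7 ≈ -24.857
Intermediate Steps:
T(S) = -4/3 + 1/(3*(-2 + S)) (T(S) = -4/3 + 1/(3*(S - 2)) = -4/3 + 1/(3*(-2 + S)))
a = 3
j(h) = -9 + 3*h (j(h) = 3*(-3 + h) = -9 + 3*h)
(j(W(5, 5))*T(-5))*a = ((-9 + 3*5)*((9 - 4*(-5))/(3*(-2 - 5))))*3 = ((-9 + 15)*((⅓)*(9 + 20)/(-7)))*3 = (6*((⅓)*(-⅐)*29))*3 = (6*(-29/21))*3 = -58/7*3 = -174/7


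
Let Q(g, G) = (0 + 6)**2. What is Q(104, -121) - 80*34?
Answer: -2684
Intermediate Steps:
Q(g, G) = 36 (Q(g, G) = 6**2 = 36)
Q(104, -121) - 80*34 = 36 - 80*34 = 36 - 2720 = -2684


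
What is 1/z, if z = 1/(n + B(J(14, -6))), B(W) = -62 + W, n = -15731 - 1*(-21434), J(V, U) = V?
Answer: 5655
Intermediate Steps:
n = 5703 (n = -15731 + 21434 = 5703)
z = 1/5655 (z = 1/(5703 + (-62 + 14)) = 1/(5703 - 48) = 1/5655 ≈ 0.00017683)
1/z = 1/(1/5655) = 5655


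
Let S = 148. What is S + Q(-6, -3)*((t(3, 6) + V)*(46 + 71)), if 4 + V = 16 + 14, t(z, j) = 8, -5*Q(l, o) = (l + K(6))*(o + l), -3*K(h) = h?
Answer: -285676/5 ≈ -57135.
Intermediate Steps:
K(h) = -h/3
Q(l, o) = -(-2 + l)*(l + o)/5 (Q(l, o) = -(l - ⅓*6)*(o + l)/5 = -(l - 2)*(l + o)/5 = -(-2 + l)*(l + o)/5)
V = 26 (V = -4 + (16 + 14) = -4 + 30 = 26)
S + Q(-6, -3)*((t(3, 6) + V)*(46 + 71)) = 148 + (-⅕*(-6)² + (⅖)*(-6) + (⅖)*(-3) - ⅕*(-6)*(-3))*((8 + 26)*(46 + 71)) = 148 + (-⅕*36 - 12/5 - 6/5 - 18/5)*(34*117) = 148 + (-36/5 - 12/5 - 6/5 - 18/5)*3978 = 148 - 72/5*3978 = 148 - 286416/5 = -285676/5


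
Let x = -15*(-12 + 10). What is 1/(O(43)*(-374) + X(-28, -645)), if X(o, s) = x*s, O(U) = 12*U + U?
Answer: -1/228416 ≈ -4.3780e-6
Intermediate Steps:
O(U) = 13*U
x = 30 (x = -15*(-2) = 30)
X(o, s) = 30*s
1/(O(43)*(-374) + X(-28, -645)) = 1/((13*43)*(-374) + 30*(-645)) = 1/(559*(-374) - 19350) = 1/(-209066 - 19350) = 1/(-228416) = -1/228416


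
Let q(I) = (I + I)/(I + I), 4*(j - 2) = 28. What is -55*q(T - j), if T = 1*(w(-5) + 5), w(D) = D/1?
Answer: -55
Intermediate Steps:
w(D) = D (w(D) = D*1 = D)
T = 0 (T = 1*(-5 + 5) = 1*0 = 0)
j = 9 (j = 2 + (¼)*28 = 2 + 7 = 9)
q(I) = 1 (q(I) = (2*I)/((2*I)) = (2*I)*(1/(2*I)) = 1)
-55*q(T - j) = -55*1 = -55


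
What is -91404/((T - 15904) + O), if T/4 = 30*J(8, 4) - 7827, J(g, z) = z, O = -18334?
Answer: 45702/32533 ≈ 1.4048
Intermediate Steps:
T = -30828 (T = 4*(30*4 - 7827) = 4*(120 - 7827) = 4*(-7707) = -30828)
-91404/((T - 15904) + O) = -91404/((-30828 - 15904) - 18334) = -91404/(-46732 - 18334) = -91404/(-65066) = -91404*(-1/65066) = 45702/32533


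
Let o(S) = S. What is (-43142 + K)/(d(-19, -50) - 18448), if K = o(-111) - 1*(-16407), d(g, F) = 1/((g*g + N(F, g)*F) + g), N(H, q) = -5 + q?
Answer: 41396532/28446815 ≈ 1.4552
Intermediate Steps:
d(g, F) = 1/(g + g² + F*(-5 + g)) (d(g, F) = 1/((g*g + (-5 + g)*F) + g) = 1/((g² + F*(-5 + g)) + g) = 1/(g + g² + F*(-5 + g)))
K = 16296 (K = -111 - 1*(-16407) = -111 + 16407 = 16296)
(-43142 + K)/(d(-19, -50) - 18448) = (-43142 + 16296)/(1/(-19 + (-19)² - 50*(-5 - 19)) - 18448) = -26846/(1/(-19 + 361 - 50*(-24)) - 18448) = -26846/(1/(-19 + 361 + 1200) - 18448) = -26846/(1/1542 - 18448) = -26846/(-28446815/1542) = -26846*(-1542/28446815) = 41396532/28446815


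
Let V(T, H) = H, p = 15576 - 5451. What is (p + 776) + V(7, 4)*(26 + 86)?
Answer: 11349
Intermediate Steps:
p = 10125
(p + 776) + V(7, 4)*(26 + 86) = (10125 + 776) + 4*(26 + 86) = 10901 + 4*112 = 10901 + 448 = 11349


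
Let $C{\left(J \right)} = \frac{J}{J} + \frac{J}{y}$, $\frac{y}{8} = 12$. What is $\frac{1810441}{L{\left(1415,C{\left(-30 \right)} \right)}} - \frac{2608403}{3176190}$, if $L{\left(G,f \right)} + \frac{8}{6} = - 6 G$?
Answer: $- \frac{4329340064348}{20227566015} \approx -214.03$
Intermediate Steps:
$y = 96$ ($y = 8 \cdot 12 = 96$)
$C{\left(J \right)} = 1 + \frac{J}{96}$ ($C{\left(J \right)} = \frac{J}{J} + \frac{J}{96} = 1 + J \frac{1}{96} = 1 + \frac{J}{96}$)
$L{\left(G,f \right)} = - \frac{4}{3} - 6 G$
$\frac{1810441}{L{\left(1415,C{\left(-30 \right)} \right)}} - \frac{2608403}{3176190} = \frac{1810441}{- \frac{4}{3} - 8490} - \frac{2608403}{3176190} = \frac{1810441}{- \frac{25474}{3}} - \frac{2608403}{3176190} = 1810441 \left(- \frac{3}{25474}\right) - \frac{2608403}{3176190} = - \frac{5431323}{25474} - \frac{2608403}{3176190} = - \frac{4329340064348}{20227566015}$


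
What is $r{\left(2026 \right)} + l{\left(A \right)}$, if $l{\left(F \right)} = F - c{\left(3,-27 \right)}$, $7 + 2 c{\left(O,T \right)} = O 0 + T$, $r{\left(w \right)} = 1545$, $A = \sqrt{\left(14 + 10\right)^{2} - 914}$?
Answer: $1562 + 13 i \sqrt{2} \approx 1562.0 + 18.385 i$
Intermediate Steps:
$A = 13 i \sqrt{2}$ ($A = \sqrt{24^{2} - 914} = \sqrt{576 - 914} = \sqrt{-338} = 13 i \sqrt{2} \approx 18.385 i$)
$c{\left(O,T \right)} = - \frac{7}{2} + \frac{T}{2}$ ($c{\left(O,T \right)} = - \frac{7}{2} + \frac{O 0 + T}{2} = - \frac{7}{2} + \frac{0 + T}{2} = - \frac{7}{2} + \frac{T}{2}$)
$l{\left(F \right)} = 17 + F$ ($l{\left(F \right)} = F - \left(- \frac{7}{2} + \frac{1}{2} \left(-27\right)\right) = F - \left(- \frac{7}{2} - \frac{27}{2}\right) = F - -17 = F + 17 = 17 + F$)
$r{\left(2026 \right)} + l{\left(A \right)} = 1545 + \left(17 + 13 i \sqrt{2}\right) = 1562 + 13 i \sqrt{2}$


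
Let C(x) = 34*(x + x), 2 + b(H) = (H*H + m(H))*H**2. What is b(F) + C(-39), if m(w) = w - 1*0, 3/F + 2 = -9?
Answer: -38857430/14641 ≈ -2654.0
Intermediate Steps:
F = -3/11 (F = 3/(-2 - 9) = 3/(-11) = 3*(-1/11) = -3/11 ≈ -0.27273)
m(w) = w (m(w) = w + 0 = w)
b(H) = -2 + H**2*(H + H**2) (b(H) = -2 + (H*H + H)*H**2 = -2 + (H**2 + H)*H**2 = -2 + (H + H**2)*H**2 = -2 + H**2*(H + H**2))
C(x) = 68*x (C(x) = 34*(2*x) = 68*x)
b(F) + C(-39) = (-2 + (-3/11)**3 + (-3/11)**4) + 68*(-39) = (-2 - 27/1331 + 81/14641) - 2652 = -29498/14641 - 2652 = -38857430/14641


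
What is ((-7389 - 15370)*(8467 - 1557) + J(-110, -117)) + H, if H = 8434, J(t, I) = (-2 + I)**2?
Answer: -157242095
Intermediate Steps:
((-7389 - 15370)*(8467 - 1557) + J(-110, -117)) + H = ((-7389 - 15370)*(8467 - 1557) + (-2 - 117)**2) + 8434 = (-22759*6910 + (-119)**2) + 8434 = (-157264690 + 14161) + 8434 = -157250529 + 8434 = -157242095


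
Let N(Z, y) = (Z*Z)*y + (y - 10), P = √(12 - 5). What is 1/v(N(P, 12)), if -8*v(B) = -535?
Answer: 8/535 ≈ 0.014953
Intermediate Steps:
P = √7 ≈ 2.6458
N(Z, y) = -10 + y + y*Z² (N(Z, y) = Z²*y + (-10 + y) = y*Z² + (-10 + y) = -10 + y + y*Z²)
v(B) = 535/8 (v(B) = -⅛*(-535) = 535/8)
1/v(N(P, 12)) = 1/(535/8) = 8/535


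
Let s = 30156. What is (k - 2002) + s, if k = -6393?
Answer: 21761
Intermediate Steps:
(k - 2002) + s = (-6393 - 2002) + 30156 = -8395 + 30156 = 21761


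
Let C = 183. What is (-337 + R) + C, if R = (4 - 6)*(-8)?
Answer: -138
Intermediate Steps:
R = 16 (R = -2*(-8) = 16)
(-337 + R) + C = (-337 + 16) + 183 = -321 + 183 = -138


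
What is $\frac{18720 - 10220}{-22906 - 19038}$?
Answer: $- \frac{2125}{10486} \approx -0.20265$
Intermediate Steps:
$\frac{18720 - 10220}{-22906 - 19038} = \frac{8500}{-41944} = 8500 \left(- \frac{1}{41944}\right) = - \frac{2125}{10486}$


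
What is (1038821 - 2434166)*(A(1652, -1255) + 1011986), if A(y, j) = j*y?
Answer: 1480843369530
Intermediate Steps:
(1038821 - 2434166)*(A(1652, -1255) + 1011986) = (1038821 - 2434166)*(-1255*1652 + 1011986) = -1395345*(-2073260 + 1011986) = -1395345*(-1061274) = 1480843369530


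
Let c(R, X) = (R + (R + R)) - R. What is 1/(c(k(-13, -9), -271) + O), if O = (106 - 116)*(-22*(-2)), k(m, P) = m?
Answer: -1/466 ≈ -0.0021459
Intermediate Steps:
c(R, X) = 2*R (c(R, X) = (R + 2*R) - R = 3*R - R = 2*R)
O = -440 (O = -10*44 = -440)
1/(c(k(-13, -9), -271) + O) = 1/(2*(-13) - 440) = 1/(-26 - 440) = 1/(-466) = -1/466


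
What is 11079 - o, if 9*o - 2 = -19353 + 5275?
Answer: 12643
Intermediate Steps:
o = -1564 (o = 2/9 + (-19353 + 5275)/9 = 2/9 + (⅑)*(-14078) = 2/9 - 14078/9 = -1564)
11079 - o = 11079 - 1*(-1564) = 11079 + 1564 = 12643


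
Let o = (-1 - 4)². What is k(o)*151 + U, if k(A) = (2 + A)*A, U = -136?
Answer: 101789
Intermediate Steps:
o = 25 (o = (-5)² = 25)
k(A) = A*(2 + A)
k(o)*151 + U = (25*(2 + 25))*151 - 136 = (25*27)*151 - 136 = 675*151 - 136 = 101925 - 136 = 101789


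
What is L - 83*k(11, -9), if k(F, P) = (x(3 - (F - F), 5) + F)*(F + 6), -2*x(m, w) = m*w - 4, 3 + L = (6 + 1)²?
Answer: -15429/2 ≈ -7714.5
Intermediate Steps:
L = 46 (L = -3 + (6 + 1)² = -3 + 7² = -3 + 49 = 46)
x(m, w) = 2 - m*w/2 (x(m, w) = -(m*w - 4)/2 = -(-4 + m*w)/2 = 2 - m*w/2)
k(F, P) = (6 + F)*(-11/2 + F) (k(F, P) = ((2 - ½*(3 - (F - F))*5) + F)*(F + 6) = ((2 - ½*(3 - 1*0)*5) + F)*(6 + F) = ((2 - ½*(3 + 0)*5) + F)*(6 + F) = ((2 - ½*3*5) + F)*(6 + F) = ((2 - 15/2) + F)*(6 + F) = (-11/2 + F)*(6 + F) = (6 + F)*(-11/2 + F))
L - 83*k(11, -9) = 46 - 83*(-33 + 11² + (½)*11) = 46 - 83*(-33 + 121 + 11/2) = 46 - 83*187/2 = 46 - 15521/2 = -15429/2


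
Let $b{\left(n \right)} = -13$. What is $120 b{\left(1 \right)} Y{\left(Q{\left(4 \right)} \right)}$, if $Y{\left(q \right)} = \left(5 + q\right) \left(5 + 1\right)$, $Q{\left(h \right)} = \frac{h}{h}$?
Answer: $-56160$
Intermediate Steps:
$Q{\left(h \right)} = 1$
$Y{\left(q \right)} = 30 + 6 q$ ($Y{\left(q \right)} = \left(5 + q\right) 6 = 30 + 6 q$)
$120 b{\left(1 \right)} Y{\left(Q{\left(4 \right)} \right)} = 120 \left(-13\right) \left(30 + 6 \cdot 1\right) = - 1560 \left(30 + 6\right) = \left(-1560\right) 36 = -56160$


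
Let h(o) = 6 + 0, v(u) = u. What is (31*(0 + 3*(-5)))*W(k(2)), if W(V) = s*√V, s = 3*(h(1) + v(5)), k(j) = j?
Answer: -15345*√2 ≈ -21701.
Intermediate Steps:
h(o) = 6
s = 33 (s = 3*(6 + 5) = 3*11 = 33)
W(V) = 33*√V
(31*(0 + 3*(-5)))*W(k(2)) = (31*(0 + 3*(-5)))*(33*√2) = (31*(0 - 15))*(33*√2) = (31*(-15))*(33*√2) = -15345*√2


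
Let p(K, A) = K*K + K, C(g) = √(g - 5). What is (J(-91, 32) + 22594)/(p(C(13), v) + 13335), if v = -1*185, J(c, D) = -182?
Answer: 299043316/178035641 - 44824*√2/178035641 ≈ 1.6793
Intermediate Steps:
C(g) = √(-5 + g)
v = -185
p(K, A) = K + K² (p(K, A) = K² + K = K + K²)
(J(-91, 32) + 22594)/(p(C(13), v) + 13335) = (-182 + 22594)/(√(-5 + 13)*(1 + √(-5 + 13)) + 13335) = 22412/(√8*(1 + √8) + 13335) = 22412/((2*√2)*(1 + 2*√2) + 13335) = 22412/(2*√2*(1 + 2*√2) + 13335) = 22412/(13335 + 2*√2*(1 + 2*√2))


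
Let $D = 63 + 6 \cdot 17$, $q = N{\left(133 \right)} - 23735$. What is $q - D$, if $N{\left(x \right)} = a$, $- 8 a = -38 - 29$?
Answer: $- \frac{191133}{8} \approx -23892.0$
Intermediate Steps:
$a = \frac{67}{8}$ ($a = - \frac{-38 - 29}{8} = \left(- \frac{1}{8}\right) \left(-67\right) = \frac{67}{8} \approx 8.375$)
$N{\left(x \right)} = \frac{67}{8}$
$q = - \frac{189813}{8}$ ($q = \frac{67}{8} - 23735 = - \frac{189813}{8} \approx -23727.0$)
$D = 165$ ($D = 63 + 102 = 165$)
$q - D = - \frac{189813}{8} - 165 = - \frac{191133}{8}$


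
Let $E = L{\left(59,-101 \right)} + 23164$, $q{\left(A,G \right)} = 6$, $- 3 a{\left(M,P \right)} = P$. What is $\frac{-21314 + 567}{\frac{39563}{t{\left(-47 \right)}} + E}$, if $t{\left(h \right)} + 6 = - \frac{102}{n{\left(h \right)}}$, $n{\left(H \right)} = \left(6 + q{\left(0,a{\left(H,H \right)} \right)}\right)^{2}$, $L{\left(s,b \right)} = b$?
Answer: $- \frac{3340267}{2763631} \approx -1.2087$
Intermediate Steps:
$a{\left(M,P \right)} = - \frac{P}{3}$
$E = 23063$ ($E = -101 + 23164 = 23063$)
$n{\left(H \right)} = 144$ ($n{\left(H \right)} = \left(6 + 6\right)^{2} = 12^{2} = 144$)
$t{\left(h \right)} = - \frac{161}{24}$ ($t{\left(h \right)} = -6 - \frac{102}{144} = -6 - \frac{17}{24} = - \frac{161}{24}$)
$\frac{-21314 + 567}{\frac{39563}{t{\left(-47 \right)}} + E} = \frac{-21314 + 567}{\frac{39563}{- \frac{161}{24}} + 23063} = - \frac{20747}{39563 \left(- \frac{24}{161}\right) + 23063} = - \frac{20747}{- \frac{949512}{161} + 23063} = - \frac{20747}{\frac{2763631}{161}} = \left(-20747\right) \frac{161}{2763631} = - \frac{3340267}{2763631}$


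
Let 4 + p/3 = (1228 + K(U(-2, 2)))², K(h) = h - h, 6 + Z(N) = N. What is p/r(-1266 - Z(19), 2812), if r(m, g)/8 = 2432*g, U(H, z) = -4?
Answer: 1130985/13677568 ≈ 0.082689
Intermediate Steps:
Z(N) = -6 + N
K(h) = 0
r(m, g) = 19456*g (r(m, g) = 8*(2432*g) = 19456*g)
p = 4523940 (p = -12 + 3*(1228 + 0)² = -12 + 3*1228² = -12 + 3*1507984 = -12 + 4523952 = 4523940)
p/r(-1266 - Z(19), 2812) = 4523940/((19456*2812)) = 4523940/54710272 = 4523940*(1/54710272) = 1130985/13677568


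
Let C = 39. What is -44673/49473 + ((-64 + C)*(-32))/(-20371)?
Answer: -316537361/335938161 ≈ -0.94225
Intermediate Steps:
-44673/49473 + ((-64 + C)*(-32))/(-20371) = -44673/49473 + ((-64 + 39)*(-32))/(-20371) = -44673*1/49473 - 25*(-32)*(-1/20371) = -14891/16491 + 800*(-1/20371) = -14891/16491 - 800/20371 = -316537361/335938161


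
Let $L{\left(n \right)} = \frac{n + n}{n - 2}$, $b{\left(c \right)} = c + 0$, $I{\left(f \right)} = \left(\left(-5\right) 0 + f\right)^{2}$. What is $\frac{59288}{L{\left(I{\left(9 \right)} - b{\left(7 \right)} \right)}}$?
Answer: $\frac{1067184}{37} \approx 28843.0$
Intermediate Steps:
$I{\left(f \right)} = f^{2}$ ($I{\left(f \right)} = \left(0 + f\right)^{2} = f^{2}$)
$b{\left(c \right)} = c$
$L{\left(n \right)} = \frac{2 n}{-2 + n}$
$\frac{59288}{L{\left(I{\left(9 \right)} - b{\left(7 \right)} \right)}} = \frac{59288}{2 \left(9^{2} - 7\right) \frac{1}{-2 + \left(9^{2} - 7\right)}} = \frac{59288}{2 \left(81 - 7\right) \frac{1}{-2 + \left(81 - 7\right)}} = \frac{59288}{2 \cdot 74 \frac{1}{-2 + 74}} = \frac{59288}{2 \cdot 74 \cdot \frac{1}{72}} = \frac{59288}{\frac{37}{18}} = 59288 \cdot \frac{18}{37} = \frac{1067184}{37}$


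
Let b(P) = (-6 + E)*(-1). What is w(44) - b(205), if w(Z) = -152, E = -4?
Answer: -162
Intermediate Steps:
b(P) = 10 (b(P) = (-6 - 4)*(-1) = -10*(-1) = 10)
w(44) - b(205) = -152 - 1*10 = -152 - 10 = -162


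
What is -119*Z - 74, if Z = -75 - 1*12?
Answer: 10279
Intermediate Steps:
Z = -87 (Z = -75 - 12 = -87)
-119*Z - 74 = -119*(-87) - 74 = 10353 - 74 = 10279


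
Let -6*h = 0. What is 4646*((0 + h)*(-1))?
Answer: 0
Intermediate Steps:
h = 0 (h = -1/6*0 = 0)
4646*((0 + h)*(-1)) = 4646*((0 + 0)*(-1)) = 4646*(0*(-1)) = 4646*0 = 0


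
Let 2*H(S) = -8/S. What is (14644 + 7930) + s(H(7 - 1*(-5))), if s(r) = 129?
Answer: 22703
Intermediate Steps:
H(S) = -4/S (H(S) = (-8/S)/2 = -4/S)
(14644 + 7930) + s(H(7 - 1*(-5))) = (14644 + 7930) + 129 = 22574 + 129 = 22703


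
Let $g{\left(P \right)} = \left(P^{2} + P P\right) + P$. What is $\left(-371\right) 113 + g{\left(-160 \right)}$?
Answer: $9117$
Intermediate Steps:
$g{\left(P \right)} = P + 2 P^{2}$ ($g{\left(P \right)} = \left(P^{2} + P^{2}\right) + P = 2 P^{2} + P = P + 2 P^{2}$)
$\left(-371\right) 113 + g{\left(-160 \right)} = \left(-371\right) 113 - 160 \left(1 + 2 \left(-160\right)\right) = -41923 - 160 \left(1 - 320\right) = -41923 - -51040 = -41923 + 51040 = 9117$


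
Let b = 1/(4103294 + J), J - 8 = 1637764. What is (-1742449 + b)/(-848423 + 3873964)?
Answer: -10003514710633/17369830566706 ≈ -0.57591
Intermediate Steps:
J = 1637772 (J = 8 + 1637764 = 1637772)
b = 1/5741066 (b = 1/(4103294 + 1637772) = 1/5741066 ≈ 1.7418e-7)
(-1742449 + b)/(-848423 + 3873964) = (-1742449 + 1/5741066)/(-848423 + 3873964) = -10003514710633/5741066/3025541 = -10003514710633/5741066*1/3025541 = -10003514710633/17369830566706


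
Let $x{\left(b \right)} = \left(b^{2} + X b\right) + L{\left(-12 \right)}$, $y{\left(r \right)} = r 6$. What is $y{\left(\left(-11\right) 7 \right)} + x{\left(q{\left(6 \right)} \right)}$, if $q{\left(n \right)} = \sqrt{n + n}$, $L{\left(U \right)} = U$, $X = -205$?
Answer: $-462 - 410 \sqrt{3} \approx -1172.1$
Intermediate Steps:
$y{\left(r \right)} = 6 r$
$q{\left(n \right)} = \sqrt{2} \sqrt{n}$ ($q{\left(n \right)} = \sqrt{2 n} = \sqrt{2} \sqrt{n}$)
$x{\left(b \right)} = -12 + b^{2} - 205 b$ ($x{\left(b \right)} = \left(b^{2} - 205 b\right) - 12 = -12 + b^{2} - 205 b$)
$y{\left(\left(-11\right) 7 \right)} + x{\left(q{\left(6 \right)} \right)} = 6 \left(\left(-11\right) 7\right) - \left(12 - 12 + 205 \sqrt{2} \sqrt{6}\right) = 6 \left(-77\right) - \left(12 - 12 + 205 \cdot 2 \sqrt{3}\right) = -462 - 410 \sqrt{3}$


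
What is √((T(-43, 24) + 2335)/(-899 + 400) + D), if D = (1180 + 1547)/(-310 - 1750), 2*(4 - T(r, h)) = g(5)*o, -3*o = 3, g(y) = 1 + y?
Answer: I*√1589527521605/513970 ≈ 2.453*I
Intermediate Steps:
o = -1 (o = -⅓*3 = -1)
T(r, h) = 7 (T(r, h) = 4 - (1 + 5)*(-1)/2 = 4 - 3*(-1) = 4 - ½*(-6) = 4 + 3 = 7)
D = -2727/2060 (D = 2727/(-2060) = 2727*(-1/2060) = -2727/2060 ≈ -1.3238)
√((T(-43, 24) + 2335)/(-899 + 400) + D) = √((7 + 2335)/(-899 + 400) - 2727/2060) = √(2342/(-499) - 2727/2060) = √(2342*(-1/499) - 2727/2060) = √(-2342/499 - 2727/2060) = √(-6185293/1027940) = I*√1589527521605/513970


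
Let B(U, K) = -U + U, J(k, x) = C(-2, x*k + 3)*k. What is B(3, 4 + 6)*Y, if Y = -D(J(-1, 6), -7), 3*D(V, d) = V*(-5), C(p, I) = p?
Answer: 0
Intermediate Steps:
J(k, x) = -2*k
D(V, d) = -5*V/3 (D(V, d) = (V*(-5))/3 = (-5*V)/3 = -5*V/3)
B(U, K) = 0
Y = 10/3 (Y = -(-5)*(-2*(-1))/3 = -(-5)*2/3 = -1*(-10/3) = 10/3 ≈ 3.3333)
B(3, 4 + 6)*Y = 0*(10/3) = 0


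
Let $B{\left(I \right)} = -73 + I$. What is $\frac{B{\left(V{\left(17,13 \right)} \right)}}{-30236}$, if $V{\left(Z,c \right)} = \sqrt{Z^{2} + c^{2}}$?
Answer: $\frac{73}{30236} - \frac{\sqrt{458}}{30236} \approx 0.0017065$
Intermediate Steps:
$\frac{B{\left(V{\left(17,13 \right)} \right)}}{-30236} = \frac{-73 + \sqrt{17^{2} + 13^{2}}}{-30236} = \left(-73 + \sqrt{289 + 169}\right) \left(- \frac{1}{30236}\right) = \left(-73 + \sqrt{458}\right) \left(- \frac{1}{30236}\right) = \frac{73}{30236} - \frac{\sqrt{458}}{30236}$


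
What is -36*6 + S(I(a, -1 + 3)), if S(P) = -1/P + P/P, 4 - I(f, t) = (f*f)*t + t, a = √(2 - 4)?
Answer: -1291/6 ≈ -215.17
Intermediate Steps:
a = I*√2 (a = √(-2) = I*√2 ≈ 1.4142*I)
I(f, t) = 4 - t - t*f² (I(f, t) = 4 - ((f*f)*t + t) = 4 - (f²*t + t) = 4 - (t*f² + t) = 4 - (t + t*f²) = 4 + (-t - t*f²) = 4 - t - t*f²)
S(P) = 1 - 1/P (S(P) = -1/P + 1 = 1 - 1/P)
-36*6 + S(I(a, -1 + 3)) = -36*6 + (-1 + (4 - (-1 + 3) - (-1 + 3)*(I*√2)²))/(4 - (-1 + 3) - (-1 + 3)*(I*√2)²) = -216 + (-1 + (4 - 1*2 - 1*2*(-2)))/(4 - 1*2 - 1*2*(-2)) = -216 + (-1 + (4 - 2 + 4))/(4 - 2 + 4) = -216 + (-1 + 6)/6 = -216 + (⅙)*5 = -216 + ⅚ = -1291/6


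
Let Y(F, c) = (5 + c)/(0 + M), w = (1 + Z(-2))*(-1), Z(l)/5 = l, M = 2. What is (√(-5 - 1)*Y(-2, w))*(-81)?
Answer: -567*I*√6 ≈ -1388.9*I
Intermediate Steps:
Z(l) = 5*l
w = 9 (w = (1 + 5*(-2))*(-1) = (1 - 10)*(-1) = -9*(-1) = 9)
Y(F, c) = 5/2 + c/2 (Y(F, c) = (5 + c)/(0 + 2) = (5 + c)/2 = (5 + c)*(½) = 5/2 + c/2)
(√(-5 - 1)*Y(-2, w))*(-81) = (√(-5 - 1)*(5/2 + (½)*9))*(-81) = (√(-6)*(5/2 + 9/2))*(-81) = ((I*√6)*7)*(-81) = (7*I*√6)*(-81) = -567*I*√6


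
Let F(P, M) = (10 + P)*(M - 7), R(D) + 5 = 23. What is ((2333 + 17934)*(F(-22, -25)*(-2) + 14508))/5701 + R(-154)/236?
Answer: 32859343749/672718 ≈ 48846.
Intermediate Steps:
R(D) = 18 (R(D) = -5 + 23 = 18)
F(P, M) = (-7 + M)*(10 + P) (F(P, M) = (10 + P)*(-7 + M) = (-7 + M)*(10 + P))
((2333 + 17934)*(F(-22, -25)*(-2) + 14508))/5701 + R(-154)/236 = ((2333 + 17934)*((-70 - 7*(-22) + 10*(-25) - 25*(-22))*(-2) + 14508))/5701 + 18/236 = (20267*((-70 + 154 - 250 + 550)*(-2) + 14508))*(1/5701) + 18*(1/236) = (20267*(384*(-2) + 14508))*(1/5701) + 9/118 = (20267*(-768 + 14508))*(1/5701) + 9/118 = (20267*13740)*(1/5701) + 9/118 = 278468580*(1/5701) + 9/118 = 278468580/5701 + 9/118 = 32859343749/672718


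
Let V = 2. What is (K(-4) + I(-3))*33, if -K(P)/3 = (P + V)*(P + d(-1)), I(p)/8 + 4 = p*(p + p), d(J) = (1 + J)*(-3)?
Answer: 2904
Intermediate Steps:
d(J) = -3 - 3*J
I(p) = -32 + 16*p² (I(p) = -32 + 8*(p*(p + p)) = -32 + 8*(p*(2*p)) = -32 + 8*(2*p²) = -32 + 16*p²)
K(P) = -3*P*(2 + P) (K(P) = -3*(P + 2)*(P + (-3 - 3*(-1))) = -3*(2 + P)*(P + (-3 + 3)) = -3*(2 + P)*(P + 0) = -3*(2 + P)*P = -3*P*(2 + P))
(K(-4) + I(-3))*33 = (3*(-4)*(-2 - 1*(-4)) + (-32 + 16*(-3)²))*33 = (3*(-4)*(-2 + 4) + (-32 + 16*9))*33 = (3*(-4)*2 + (-32 + 144))*33 = (-24 + 112)*33 = 88*33 = 2904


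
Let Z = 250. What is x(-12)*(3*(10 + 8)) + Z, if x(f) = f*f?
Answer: 8026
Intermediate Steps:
x(f) = f²
x(-12)*(3*(10 + 8)) + Z = (-12)²*(3*(10 + 8)) + 250 = 144*(3*18) + 250 = 144*54 + 250 = 7776 + 250 = 8026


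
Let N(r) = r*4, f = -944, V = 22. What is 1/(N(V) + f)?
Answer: -1/856 ≈ -0.0011682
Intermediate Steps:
N(r) = 4*r
1/(N(V) + f) = 1/(4*22 - 944) = 1/(88 - 944) = 1/(-856) = -1/856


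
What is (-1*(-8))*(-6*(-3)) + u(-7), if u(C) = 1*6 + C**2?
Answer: 199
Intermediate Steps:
u(C) = 6 + C**2
(-1*(-8))*(-6*(-3)) + u(-7) = (-1*(-8))*(-6*(-3)) + (6 + (-7)**2) = 8*18 + (6 + 49) = 144 + 55 = 199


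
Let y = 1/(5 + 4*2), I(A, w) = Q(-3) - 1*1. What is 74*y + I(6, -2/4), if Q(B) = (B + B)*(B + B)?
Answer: 529/13 ≈ 40.692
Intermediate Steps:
Q(B) = 4*B² (Q(B) = (2*B)*(2*B) = 4*B²)
I(A, w) = 35 (I(A, w) = 4*(-3)² - 1*1 = 4*9 - 1 = 36 - 1 = 35)
y = 1/13 (y = 1/(5 + 8) = 1/13 ≈ 0.076923)
74*y + I(6, -2/4) = 74*(1/13) + 35 = 74/13 + 35 = 529/13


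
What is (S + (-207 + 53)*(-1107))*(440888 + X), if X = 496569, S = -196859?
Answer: -24731053117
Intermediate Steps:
(S + (-207 + 53)*(-1107))*(440888 + X) = (-196859 + (-207 + 53)*(-1107))*(440888 + 496569) = (-196859 - 154*(-1107))*937457 = (-196859 + 170478)*937457 = -26381*937457 = -24731053117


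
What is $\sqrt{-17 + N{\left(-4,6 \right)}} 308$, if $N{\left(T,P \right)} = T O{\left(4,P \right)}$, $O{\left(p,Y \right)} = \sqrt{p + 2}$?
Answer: $308 \sqrt{-17 - 4 \sqrt{6}} \approx 1594.4 i$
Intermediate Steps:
$O{\left(p,Y \right)} = \sqrt{2 + p}$
$N{\left(T,P \right)} = T \sqrt{6}$ ($N{\left(T,P \right)} = T \sqrt{2 + 4} = T \sqrt{6}$)
$\sqrt{-17 + N{\left(-4,6 \right)}} 308 = \sqrt{-17 - 4 \sqrt{6}} \cdot 308 = 308 \sqrt{-17 - 4 \sqrt{6}}$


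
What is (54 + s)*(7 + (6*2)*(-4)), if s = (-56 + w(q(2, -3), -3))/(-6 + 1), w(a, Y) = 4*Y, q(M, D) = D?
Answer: -13858/5 ≈ -2771.6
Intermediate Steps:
s = 68/5 (s = (-56 + 4*(-3))/(-6 + 1) = (-56 - 12)/(-5) = -68*(-1/5) = 68/5 ≈ 13.600)
(54 + s)*(7 + (6*2)*(-4)) = (54 + 68/5)*(7 + (6*2)*(-4)) = 338*(7 + 12*(-4))/5 = 338*(7 - 48)/5 = (338/5)*(-41) = -13858/5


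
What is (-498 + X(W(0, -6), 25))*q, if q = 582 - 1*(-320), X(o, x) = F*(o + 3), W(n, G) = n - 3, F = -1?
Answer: -449196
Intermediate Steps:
W(n, G) = -3 + n
X(o, x) = -3 - o (X(o, x) = -(o + 3) = -(3 + o) = -3 - o)
q = 902 (q = 582 + 320 = 902)
(-498 + X(W(0, -6), 25))*q = (-498 + (-3 - (-3 + 0)))*902 = (-498 + (-3 - 1*(-3)))*902 = (-498 + (-3 + 3))*902 = (-498 + 0)*902 = -498*902 = -449196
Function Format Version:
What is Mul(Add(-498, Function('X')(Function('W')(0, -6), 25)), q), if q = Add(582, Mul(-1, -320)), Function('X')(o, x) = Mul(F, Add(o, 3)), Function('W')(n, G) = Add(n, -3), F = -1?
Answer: -449196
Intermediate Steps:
Function('W')(n, G) = Add(-3, n)
Function('X')(o, x) = Add(-3, Mul(-1, o)) (Function('X')(o, x) = Mul(-1, Add(o, 3)) = Mul(-1, Add(3, o)) = Add(-3, Mul(-1, o)))
q = 902 (q = Add(582, 320) = 902)
Mul(Add(-498, Function('X')(Function('W')(0, -6), 25)), q) = Mul(Add(-498, Add(-3, Mul(-1, Add(-3, 0)))), 902) = Mul(Add(-498, Add(-3, Mul(-1, -3))), 902) = Mul(Add(-498, Add(-3, 3)), 902) = Mul(Add(-498, 0), 902) = Mul(-498, 902) = -449196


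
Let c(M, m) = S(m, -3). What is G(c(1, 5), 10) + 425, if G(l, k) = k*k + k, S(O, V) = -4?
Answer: 535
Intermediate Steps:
c(M, m) = -4
G(l, k) = k + k² (G(l, k) = k² + k = k + k²)
G(c(1, 5), 10) + 425 = 10*(1 + 10) + 425 = 10*11 + 425 = 110 + 425 = 535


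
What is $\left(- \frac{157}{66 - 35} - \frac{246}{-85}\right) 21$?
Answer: $- \frac{120099}{2635} \approx -45.578$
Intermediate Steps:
$\left(- \frac{157}{66 - 35} - \frac{246}{-85}\right) 21 = \left(- \frac{157}{66 - 35} - - \frac{246}{85}\right) 21 = \left(- \frac{157}{31} + \frac{246}{85}\right) 21 = \left(- \frac{5719}{2635}\right) 21 = - \frac{120099}{2635}$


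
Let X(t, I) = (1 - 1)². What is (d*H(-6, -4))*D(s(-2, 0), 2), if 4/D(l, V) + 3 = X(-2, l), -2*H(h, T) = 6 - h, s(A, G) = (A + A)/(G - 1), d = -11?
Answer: -88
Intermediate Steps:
s(A, G) = 2*A/(-1 + G) (s(A, G) = (2*A)/(-1 + G) = 2*A/(-1 + G))
X(t, I) = 0 (X(t, I) = 0² = 0)
H(h, T) = -3 + h/2 (H(h, T) = -(6 - h)/2 = -3 + h/2)
D(l, V) = -4/3 (D(l, V) = 4/(-3 + 0) = 4/(-3) = 4*(-⅓) = -4/3)
(d*H(-6, -4))*D(s(-2, 0), 2) = -11*(-3 + (½)*(-6))*(-4/3) = -11*(-3 - 3)*(-4/3) = -11*(-6)*(-4/3) = 66*(-4/3) = -88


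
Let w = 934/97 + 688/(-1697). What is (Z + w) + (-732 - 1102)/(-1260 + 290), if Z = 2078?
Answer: 1719434969/823045 ≈ 2089.1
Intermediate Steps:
w = 1518262/164609 (w = 934*(1/97) + 688*(-1/1697) = 934/97 - 688/1697 = 1518262/164609 ≈ 9.2234)
(Z + w) + (-732 - 1102)/(-1260 + 290) = (2078 + 1518262/164609) + (-732 - 1102)/(-1260 + 290) = 343575764/164609 - 1834/(-970) = 343575764/164609 - 1834*(-1/970) = 343575764/164609 + 917/485 = 1719434969/823045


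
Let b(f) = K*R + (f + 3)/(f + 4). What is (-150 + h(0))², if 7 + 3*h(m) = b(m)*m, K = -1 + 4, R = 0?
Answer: 208849/9 ≈ 23205.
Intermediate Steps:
K = 3
b(f) = (3 + f)/(4 + f) (b(f) = 3*0 + (f + 3)/(f + 4) = 0 + (3 + f)/(4 + f) = (3 + f)/(4 + f))
h(m) = -7/3 + m*(3 + m)/(3*(4 + m)) (h(m) = -7/3 + (((3 + m)/(4 + m))*m)/3 = -7/3 + (m*(3 + m)/(4 + m))/3 = -7/3 + m*(3 + m)/(3*(4 + m)))
(-150 + h(0))² = (-150 + (-28 + 0² - 4*0)/(3*(4 + 0)))² = (-150 + (⅓)*(-28 + 0 + 0)/4)² = (-150 + (⅓)*(¼)*(-28))² = (-150 - 7/3)² = (-457/3)² = 208849/9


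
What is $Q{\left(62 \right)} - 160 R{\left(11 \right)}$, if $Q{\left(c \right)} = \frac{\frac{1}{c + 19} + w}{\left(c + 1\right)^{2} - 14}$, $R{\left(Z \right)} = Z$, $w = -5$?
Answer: $- \frac{563825204}{320355} \approx -1760.0$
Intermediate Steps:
$Q{\left(c \right)} = \frac{-5 + \frac{1}{19 + c}}{-14 + \left(1 + c\right)^{2}}$ ($Q{\left(c \right)} = \frac{\frac{1}{c + 19} - 5}{\left(c + 1\right)^{2} - 14} = \frac{\frac{1}{19 + c} - 5}{\left(1 + c\right)^{2} - 14} = \frac{-5 + \frac{1}{19 + c}}{-14 + \left(1 + c\right)^{2}}$)
$Q{\left(62 \right)} - 160 R{\left(11 \right)} = \frac{-94 - 310}{-247 + 62^{3} + 21 \cdot 62^{2} + 25 \cdot 62} - 1760 = \frac{-94 - 310}{-247 + 238328 + 21 \cdot 3844 + 1550} - 1760 = \frac{1}{-247 + 238328 + 80724 + 1550} \left(-404\right) - 1760 = \frac{1}{320355} \left(-404\right) - 1760 = - \frac{404}{320355} - 1760 = - \frac{563825204}{320355}$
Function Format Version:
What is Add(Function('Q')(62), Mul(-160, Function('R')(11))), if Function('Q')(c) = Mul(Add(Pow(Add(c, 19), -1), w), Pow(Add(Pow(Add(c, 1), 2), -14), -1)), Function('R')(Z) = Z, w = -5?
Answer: Rational(-563825204, 320355) ≈ -1760.0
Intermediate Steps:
Function('Q')(c) = Mul(Pow(Add(-14, Pow(Add(1, c), 2)), -1), Add(-5, Pow(Add(19, c), -1))) (Function('Q')(c) = Mul(Add(Pow(Add(c, 19), -1), -5), Pow(Add(Pow(Add(c, 1), 2), -14), -1)) = Mul(Add(Pow(Add(19, c), -1), -5), Pow(Add(Pow(Add(1, c), 2), -14), -1)) = Mul(Add(-5, Pow(Add(19, c), -1)), Pow(Add(-14, Pow(Add(1, c), 2)), -1)) = Mul(Pow(Add(-14, Pow(Add(1, c), 2)), -1), Add(-5, Pow(Add(19, c), -1))))
Add(Function('Q')(62), Mul(-160, Function('R')(11))) = Add(Mul(Pow(Add(-247, Pow(62, 3), Mul(21, Pow(62, 2)), Mul(25, 62)), -1), Add(-94, Mul(-5, 62))), Mul(-160, 11)) = Add(Mul(Pow(Add(-247, 238328, Mul(21, 3844), 1550), -1), Add(-94, -310)), -1760) = Add(Mul(Pow(Add(-247, 238328, 80724, 1550), -1), -404), -1760) = Add(Mul(Pow(320355, -1), -404), -1760) = Add(Mul(Rational(1, 320355), -404), -1760) = Add(Rational(-404, 320355), -1760) = Rational(-563825204, 320355)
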